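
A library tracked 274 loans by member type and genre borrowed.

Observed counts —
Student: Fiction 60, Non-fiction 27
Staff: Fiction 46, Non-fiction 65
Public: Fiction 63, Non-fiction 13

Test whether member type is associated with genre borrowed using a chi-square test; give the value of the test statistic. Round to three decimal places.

Row totals: 87, 111, 76. Column totals: 169, 105. Grand total N = 274.
Expected counts (row total × column total / N):
  Student, Fiction: 87×169/274 = 53.6606
  Student, Non-fiction: 87×105/274 = 33.3394
  Staff, Fiction: 111×169/274 = 68.4635
  Staff, Non-fiction: 111×105/274 = 42.5365
  Public, Fiction: 76×169/274 = 46.8759
  Public, Non-fiction: 76×105/274 = 29.1241
Contributions (O − E)²/E:
  (60 − 53.6606)²/53.6606 = 0.7489
  (27 − 33.3394)²/33.3394 = 1.2054
  (46 − 68.4635)²/68.4635 = 7.3705
  (65 − 42.5365)²/42.5365 = 11.8630
  (63 − 46.8759)²/46.8759 = 5.5463
  (13 − 29.1241)²/29.1241 = 8.9269
χ² = 0.7489 + 1.2054 + 7.3705 + 11.8630 + 5.5463 + 8.9269 = 35.661

35.661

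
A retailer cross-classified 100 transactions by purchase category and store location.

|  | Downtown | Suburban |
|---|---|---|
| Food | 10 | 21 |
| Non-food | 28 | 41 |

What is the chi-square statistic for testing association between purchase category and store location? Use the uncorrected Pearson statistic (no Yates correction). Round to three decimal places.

Row totals: 31, 69. Column totals: 38, 62. Grand total N = 100.
Expected counts (row total × column total / N):
  Food, Downtown: 31×38/100 = 11.7800
  Food, Suburban: 31×62/100 = 19.2200
  Non-food, Downtown: 69×38/100 = 26.2200
  Non-food, Suburban: 69×62/100 = 42.7800
Contributions (O − E)²/E:
  (10 − 11.7800)²/11.7800 = 0.2690
  (21 − 19.2200)²/19.2200 = 0.1648
  (28 − 26.2200)²/26.2200 = 0.1208
  (41 − 42.7800)²/42.7800 = 0.0741
χ² = 0.2690 + 0.1648 + 0.1208 + 0.0741 = 0.629

0.629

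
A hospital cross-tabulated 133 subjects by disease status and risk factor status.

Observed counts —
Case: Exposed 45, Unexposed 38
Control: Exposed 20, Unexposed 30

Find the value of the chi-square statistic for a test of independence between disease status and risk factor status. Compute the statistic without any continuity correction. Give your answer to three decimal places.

Row totals: 83, 50. Column totals: 65, 68. Grand total N = 133.
Expected counts (row total × column total / N):
  Case, Exposed: 83×65/133 = 40.5639
  Case, Unexposed: 83×68/133 = 42.4361
  Control, Exposed: 50×65/133 = 24.4361
  Control, Unexposed: 50×68/133 = 25.5639
Contributions (O − E)²/E:
  (45 − 40.5639)²/40.5639 = 0.4851
  (38 − 42.4361)²/42.4361 = 0.4637
  (20 − 24.4361)²/24.4361 = 0.8053
  (30 − 25.5639)²/25.5639 = 0.7698
χ² = 0.4851 + 0.4637 + 0.8053 + 0.7698 = 2.524

2.524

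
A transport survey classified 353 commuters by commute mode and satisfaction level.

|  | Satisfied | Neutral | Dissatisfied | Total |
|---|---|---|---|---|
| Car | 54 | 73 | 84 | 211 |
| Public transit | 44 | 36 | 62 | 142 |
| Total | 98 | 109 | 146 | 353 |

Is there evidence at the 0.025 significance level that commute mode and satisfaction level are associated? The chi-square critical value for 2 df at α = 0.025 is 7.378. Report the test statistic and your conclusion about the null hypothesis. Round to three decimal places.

Grand total N = 353.
Expected counts (row total × column total / N):
  Car, Satisfied: 211×98/353 = 58.5779
  Car, Neutral: 211×109/353 = 65.1530
  Car, Dissatisfied: 211×146/353 = 87.2691
  Public transit, Satisfied: 142×98/353 = 39.4221
  Public transit, Neutral: 142×109/353 = 43.8470
  Public transit, Dissatisfied: 142×146/353 = 58.7309
Contributions (O − E)²/E:
  (54 − 58.5779)²/58.5779 = 0.3578
  (73 − 65.1530)²/65.1530 = 0.9451
  (84 − 87.2691)²/87.2691 = 0.1225
  (44 − 39.4221)²/39.4221 = 0.5316
  (36 − 43.8470)²/43.8470 = 1.4043
  (62 − 58.7309)²/58.7309 = 0.1820
χ² = 0.3578 + 0.9451 + 0.1225 + 0.5316 + 1.4043 + 0.1820 = 3.543
df = (2−1)(3−1) = 2. Since 3.543 < 7.378, fail to reject the null hypothesis of independence at α = 0.025.

3.543; fail to reject H₀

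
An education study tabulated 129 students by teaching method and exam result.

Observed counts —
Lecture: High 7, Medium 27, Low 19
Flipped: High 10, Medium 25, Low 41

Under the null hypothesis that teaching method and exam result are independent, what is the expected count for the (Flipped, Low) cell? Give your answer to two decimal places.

35.35

Row total (Flipped) = 76; column total (Low) = 60; grand total N = 129.
Expected count = (row total × column total) / N = 76 × 60 / 129 = 35.35.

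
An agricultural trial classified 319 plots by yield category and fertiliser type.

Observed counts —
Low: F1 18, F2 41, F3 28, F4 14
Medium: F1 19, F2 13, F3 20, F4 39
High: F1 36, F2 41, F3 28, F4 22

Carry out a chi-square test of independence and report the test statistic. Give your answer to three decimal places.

36.014

Row totals: 101, 91, 127. Column totals: 73, 95, 76, 75. Grand total N = 319.
Expected counts (row total × column total / N):
  Low, F1: 101×73/319 = 23.1129
  Low, F2: 101×95/319 = 30.0784
  Low, F3: 101×76/319 = 24.0627
  Low, F4: 101×75/319 = 23.7461
  Medium, F1: 91×73/319 = 20.8245
  Medium, F2: 91×95/319 = 27.1003
  Medium, F3: 91×76/319 = 21.6803
  Medium, F4: 91×75/319 = 21.3950
  High, F1: 127×73/319 = 29.0627
  High, F2: 127×95/319 = 37.8213
  High, F3: 127×76/319 = 30.2571
  High, F4: 127×75/319 = 29.8589
Contributions (O − E)²/E:
  (18 − 23.1129)²/23.1129 = 1.1310
  (41 − 30.0784)²/30.0784 = 3.9657
  (28 − 24.0627)²/24.0627 = 0.6442
  (14 − 23.7461)²/23.7461 = 4.0001
  (19 − 20.8245)²/20.8245 = 0.1599
  (13 − 27.1003)²/27.1003 = 7.3364
  (20 − 21.6803)²/21.6803 = 0.1302
  (39 − 21.3950)²/21.3950 = 14.4864
  (36 − 29.0627)²/29.0627 = 1.6559
  (41 − 37.8213)²/37.8213 = 0.2672
  (28 − 30.2571)²/30.2571 = 0.1684
  (22 − 29.8589)²/29.8589 = 2.0685
χ² = 1.1310 + 3.9657 + 0.6442 + 4.0001 + 0.1599 + 7.3364 + 0.1302 + 14.4864 + 1.6559 + 0.2672 + 0.1684 + 2.0685 = 36.014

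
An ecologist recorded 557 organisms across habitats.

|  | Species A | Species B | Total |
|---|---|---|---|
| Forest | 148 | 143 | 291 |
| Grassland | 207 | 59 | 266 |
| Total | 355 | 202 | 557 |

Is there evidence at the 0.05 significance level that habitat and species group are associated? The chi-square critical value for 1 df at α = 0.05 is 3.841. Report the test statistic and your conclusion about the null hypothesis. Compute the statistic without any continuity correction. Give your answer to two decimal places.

43.70; reject H₀

Grand total N = 557.
Expected counts (row total × column total / N):
  Forest, Species A: 291×355/557 = 185.467
  Forest, Species B: 291×202/557 = 105.533
  Grassland, Species A: 266×355/557 = 169.533
  Grassland, Species B: 266×202/557 = 96.467
Contributions (O − E)²/E:
  (148 − 185.467)²/185.467 = 7.5689
  (143 − 105.533)²/105.533 = 13.3018
  (207 − 169.533)²/169.533 = 8.2803
  (59 − 96.467)²/96.467 = 14.5519
χ² = 7.5689 + 13.3018 + 8.2803 + 14.5519 = 43.70
df = (2−1)(2−1) = 1. Since 43.70 > 3.841, reject the null hypothesis of independence at α = 0.05.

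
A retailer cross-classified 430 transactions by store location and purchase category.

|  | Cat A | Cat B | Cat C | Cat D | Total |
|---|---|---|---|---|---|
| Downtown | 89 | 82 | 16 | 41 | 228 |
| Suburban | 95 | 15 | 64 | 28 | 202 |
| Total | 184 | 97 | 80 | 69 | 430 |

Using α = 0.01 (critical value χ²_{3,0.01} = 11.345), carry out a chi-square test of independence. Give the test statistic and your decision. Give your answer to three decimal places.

76.431; reject H₀

Grand total N = 430.
Expected counts (row total × column total / N):
  Downtown, Cat A: 228×184/430 = 97.5628
  Downtown, Cat B: 228×97/430 = 51.4326
  Downtown, Cat C: 228×80/430 = 42.4186
  Downtown, Cat D: 228×69/430 = 36.5860
  Suburban, Cat A: 202×184/430 = 86.4372
  Suburban, Cat B: 202×97/430 = 45.5674
  Suburban, Cat C: 202×80/430 = 37.5814
  Suburban, Cat D: 202×69/430 = 32.4140
Contributions (O − E)²/E:
  (89 − 97.5628)²/97.5628 = 0.7515
  (82 − 51.4326)²/51.4326 = 18.1668
  (16 − 42.4186)²/42.4186 = 16.4537
  (41 − 36.5860)²/36.5860 = 0.5325
  (95 − 86.4372)²/86.4372 = 0.8483
  (15 − 45.5674)²/45.5674 = 20.5051
  (64 − 37.5814)²/37.5814 = 18.5715
  (28 − 32.4140)²/32.4140 = 0.6011
χ² = 0.7515 + 18.1668 + 16.4537 + 0.5325 + 0.8483 + 20.5051 + 18.5715 + 0.6011 = 76.431
df = (2−1)(4−1) = 3. Since 76.431 > 11.345, reject the null hypothesis of independence at α = 0.01.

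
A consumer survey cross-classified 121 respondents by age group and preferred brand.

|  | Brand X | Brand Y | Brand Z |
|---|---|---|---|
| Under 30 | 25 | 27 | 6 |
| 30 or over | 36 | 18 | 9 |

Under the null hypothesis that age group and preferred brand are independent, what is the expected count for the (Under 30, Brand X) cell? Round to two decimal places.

29.24

Row total (Under 30) = 58; column total (Brand X) = 61; grand total N = 121.
Expected count = (row total × column total) / N = 58 × 61 / 121 = 29.24.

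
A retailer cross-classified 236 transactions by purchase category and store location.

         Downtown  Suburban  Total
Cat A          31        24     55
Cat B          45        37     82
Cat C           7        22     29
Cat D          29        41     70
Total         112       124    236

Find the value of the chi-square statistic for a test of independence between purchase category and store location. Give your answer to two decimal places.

Grand total N = 236.
Expected counts (row total × column total / N):
  Cat A, Downtown: 55×112/236 = 26.102
  Cat A, Suburban: 55×124/236 = 28.898
  Cat B, Downtown: 82×112/236 = 38.915
  Cat B, Suburban: 82×124/236 = 43.085
  Cat C, Downtown: 29×112/236 = 13.763
  Cat C, Suburban: 29×124/236 = 15.237
  Cat D, Downtown: 70×112/236 = 33.220
  Cat D, Suburban: 70×124/236 = 36.780
Contributions (O − E)²/E:
  (31 − 26.102)²/26.102 = 0.9191
  (24 − 28.898)²/28.898 = 0.8302
  (45 − 38.915)²/38.915 = 0.9515
  (37 − 43.085)²/43.085 = 0.8594
  (7 − 13.763)²/13.763 = 3.3233
  (22 − 15.237)²/15.237 = 3.0018
  (29 − 33.220)²/33.220 = 0.5361
  (41 − 36.780)²/36.780 = 0.4842
χ² = 0.9191 + 0.8302 + 0.9515 + 0.8594 + 3.3233 + 3.0018 + 0.5361 + 0.4842 = 10.91

10.91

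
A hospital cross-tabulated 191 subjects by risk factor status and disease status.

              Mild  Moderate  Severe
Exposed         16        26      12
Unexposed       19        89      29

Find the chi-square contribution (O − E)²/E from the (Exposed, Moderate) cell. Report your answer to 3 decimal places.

1.305

Row total (Exposed) = 54; column total (Moderate) = 115; N = 191.
Expected count E = 54 × 115 / 191 = 32.5131.
Contribution = (O − E)²/E = (26 − 32.5131)² / 32.5131 = 1.305.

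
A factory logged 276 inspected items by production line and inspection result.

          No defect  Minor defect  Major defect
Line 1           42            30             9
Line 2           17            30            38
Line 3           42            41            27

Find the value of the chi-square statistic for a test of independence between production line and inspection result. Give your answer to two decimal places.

Row totals: 81, 85, 110. Column totals: 101, 101, 74. Grand total N = 276.
Expected counts (row total × column total / N):
  Line 1, No defect: 81×101/276 = 29.641
  Line 1, Minor defect: 81×101/276 = 29.641
  Line 1, Major defect: 81×74/276 = 21.717
  Line 2, No defect: 85×101/276 = 31.105
  Line 2, Minor defect: 85×101/276 = 31.105
  Line 2, Major defect: 85×74/276 = 22.790
  Line 3, No defect: 110×101/276 = 40.254
  Line 3, Minor defect: 110×101/276 = 40.254
  Line 3, Major defect: 110×74/276 = 29.493
Contributions (O − E)²/E:
  (42 − 29.641)²/29.641 = 5.1532
  (30 − 29.641)²/29.641 = 0.0043
  (9 − 21.717)²/21.717 = 7.4468
  (17 − 31.105)²/31.105 = 6.3961
  (30 − 31.105)²/31.105 = 0.0393
  (38 − 22.790)²/22.790 = 10.1511
  (42 − 40.254)²/40.254 = 0.0757
  (41 − 40.254)²/40.254 = 0.0138
  (27 − 29.493)²/29.493 = 0.2107
χ² = 5.1532 + 0.0043 + 7.4468 + 6.3961 + 0.0393 + 10.1511 + 0.0757 + 0.0138 + 0.2107 = 29.49

29.49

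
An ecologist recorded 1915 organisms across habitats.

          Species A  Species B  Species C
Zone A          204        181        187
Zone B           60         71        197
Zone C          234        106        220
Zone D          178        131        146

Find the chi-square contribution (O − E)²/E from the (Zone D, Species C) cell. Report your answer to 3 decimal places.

5.818

Row total (Zone D) = 455; column total (Species C) = 750; N = 1915.
Expected count E = 455 × 750 / 1915 = 178.1984.
Contribution = (O − E)²/E = (146 − 178.1984)² / 178.1984 = 5.818.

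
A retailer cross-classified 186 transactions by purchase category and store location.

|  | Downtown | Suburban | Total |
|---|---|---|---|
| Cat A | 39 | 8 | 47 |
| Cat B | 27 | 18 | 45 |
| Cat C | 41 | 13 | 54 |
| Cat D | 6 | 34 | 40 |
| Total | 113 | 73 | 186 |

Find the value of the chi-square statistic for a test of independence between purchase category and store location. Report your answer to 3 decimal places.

Grand total N = 186.
Expected counts (row total × column total / N):
  Cat A, Downtown: 47×113/186 = 28.55376
  Cat A, Suburban: 47×73/186 = 18.44624
  Cat B, Downtown: 45×113/186 = 27.33871
  Cat B, Suburban: 45×73/186 = 17.66129
  Cat C, Downtown: 54×113/186 = 32.80645
  Cat C, Suburban: 54×73/186 = 21.19355
  Cat D, Downtown: 40×113/186 = 24.30108
  Cat D, Suburban: 40×73/186 = 15.69892
Contributions (O − E)²/E:
  (39 − 28.55376)²/28.55376 = 3.8217
  (8 − 18.44624)²/18.44624 = 5.9158
  (27 − 27.33871)²/27.33871 = 0.0042
  (18 − 17.66129)²/17.66129 = 0.0065
  (41 − 32.80645)²/32.80645 = 2.0464
  (13 − 21.19355)²/21.19355 = 3.1677
  (6 − 24.30108)²/24.30108 = 13.7825
  (34 − 15.69892)²/15.69892 = 21.3346
χ² = 3.8217 + 5.9158 + 0.0042 + 0.0065 + 2.0464 + 3.1677 + 13.7825 + 21.3346 = 50.079

50.079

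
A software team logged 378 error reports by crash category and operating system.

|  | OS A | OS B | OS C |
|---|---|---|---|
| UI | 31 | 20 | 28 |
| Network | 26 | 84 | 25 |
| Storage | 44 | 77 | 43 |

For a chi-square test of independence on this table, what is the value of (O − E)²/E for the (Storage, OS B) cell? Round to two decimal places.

Row total (Storage) = 164; column total (OS B) = 181; N = 378.
Expected count E = 164 × 181 / 378 = 78.5291.
Contribution = (O − E)²/E = (77 − 78.5291)² / 78.5291 = 0.03.

0.03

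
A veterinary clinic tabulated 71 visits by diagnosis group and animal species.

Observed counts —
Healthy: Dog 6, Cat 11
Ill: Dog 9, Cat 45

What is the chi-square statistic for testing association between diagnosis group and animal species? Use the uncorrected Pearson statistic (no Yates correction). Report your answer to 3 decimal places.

Row totals: 17, 54. Column totals: 15, 56. Grand total N = 71.
Expected counts (row total × column total / N):
  Healthy, Dog: 17×15/71 = 3.59155
  Healthy, Cat: 17×56/71 = 13.40845
  Ill, Dog: 54×15/71 = 11.40845
  Ill, Cat: 54×56/71 = 42.59155
Contributions (O − E)²/E:
  (6 − 3.59155)²/3.59155 = 1.6151
  (11 − 13.40845)²/13.40845 = 0.4326
  (9 − 11.40845)²/11.40845 = 0.5085
  (45 − 42.59155)²/42.59155 = 0.1362
χ² = 1.6151 + 0.4326 + 0.5085 + 0.1362 = 2.692

2.692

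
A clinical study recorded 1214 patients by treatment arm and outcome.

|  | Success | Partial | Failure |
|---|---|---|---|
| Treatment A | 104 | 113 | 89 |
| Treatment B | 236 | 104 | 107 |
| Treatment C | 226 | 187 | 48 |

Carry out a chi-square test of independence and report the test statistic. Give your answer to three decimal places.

73.839

Row totals: 306, 447, 461. Column totals: 566, 404, 244. Grand total N = 1214.
Expected counts (row total × column total / N):
  Treatment A, Success: 306×566/1214 = 142.6656
  Treatment A, Partial: 306×404/1214 = 101.8320
  Treatment A, Failure: 306×244/1214 = 61.5025
  Treatment B, Success: 447×566/1214 = 208.4036
  Treatment B, Partial: 447×404/1214 = 148.7545
  Treatment B, Failure: 447×244/1214 = 89.8418
  Treatment C, Success: 461×566/1214 = 214.9308
  Treatment C, Partial: 461×404/1214 = 153.4135
  Treatment C, Failure: 461×244/1214 = 92.6557
Contributions (O − E)²/E:
  (104 − 142.6656)²/142.6656 = 10.4793
  (113 − 101.8320)²/101.8320 = 1.2248
  (89 − 61.5025)²/61.5025 = 12.2940
  (236 − 208.4036)²/208.4036 = 3.6543
  (104 − 148.7545)²/148.7545 = 13.4649
  (107 − 89.8418)²/89.8418 = 3.2769
  (226 − 214.9308)²/214.9308 = 0.5701
  (187 − 153.4135)²/153.4135 = 7.3530
  (48 − 92.6557)²/92.6557 = 21.5220
χ² = 10.4793 + 1.2248 + 12.2940 + 3.6543 + 13.4649 + 3.2769 + 0.5701 + 7.3530 + 21.5220 = 73.839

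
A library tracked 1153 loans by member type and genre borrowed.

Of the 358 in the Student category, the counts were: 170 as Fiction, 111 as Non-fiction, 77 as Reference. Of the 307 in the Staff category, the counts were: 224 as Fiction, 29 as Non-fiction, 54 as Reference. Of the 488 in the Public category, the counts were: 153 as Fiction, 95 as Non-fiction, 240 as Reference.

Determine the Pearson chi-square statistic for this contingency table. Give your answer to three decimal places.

183.632

Row totals: 358, 307, 488. Column totals: 547, 235, 371. Grand total N = 1153.
Expected counts (row total × column total / N):
  Student, Fiction: 358×547/1153 = 169.84042
  Student, Non-fiction: 358×235/1153 = 72.96618
  Student, Reference: 358×371/1153 = 115.19341
  Staff, Fiction: 307×547/1153 = 145.64527
  Staff, Non-fiction: 307×235/1153 = 62.57155
  Staff, Reference: 307×371/1153 = 98.78317
  Public, Fiction: 488×547/1153 = 231.51431
  Public, Non-fiction: 488×235/1153 = 99.46227
  Public, Reference: 488×371/1153 = 157.02342
Contributions (O − E)²/E:
  (170 − 169.84042)²/169.84042 = 0.0001
  (111 − 72.96618)²/72.96618 = 19.8252
  (77 − 115.19341)²/115.19341 = 12.6634
  (224 − 145.64527)²/145.64527 = 42.1535
  (29 − 62.57155)²/62.57155 = 18.0122
  (54 − 98.78317)²/98.78317 = 20.3024
  (153 − 231.51431)²/231.51431 = 26.6269
  (95 − 99.46227)²/99.46227 = 0.2002
  (240 − 157.02342)²/157.02342 = 43.8477
χ² = 0.0001 + 19.8252 + 12.6634 + 42.1535 + 18.0122 + 20.3024 + 26.6269 + 0.2002 + 43.8477 = 183.632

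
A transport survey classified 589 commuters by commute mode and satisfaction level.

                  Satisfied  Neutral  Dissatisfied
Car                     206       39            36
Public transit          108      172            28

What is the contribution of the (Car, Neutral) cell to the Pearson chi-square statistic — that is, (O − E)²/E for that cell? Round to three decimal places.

Row total (Car) = 281; column total (Neutral) = 211; N = 589.
Expected count E = 281 × 211 / 589 = 100.6638.
Contribution = (O − E)²/E = (39 − 100.6638)² / 100.6638 = 37.774.

37.774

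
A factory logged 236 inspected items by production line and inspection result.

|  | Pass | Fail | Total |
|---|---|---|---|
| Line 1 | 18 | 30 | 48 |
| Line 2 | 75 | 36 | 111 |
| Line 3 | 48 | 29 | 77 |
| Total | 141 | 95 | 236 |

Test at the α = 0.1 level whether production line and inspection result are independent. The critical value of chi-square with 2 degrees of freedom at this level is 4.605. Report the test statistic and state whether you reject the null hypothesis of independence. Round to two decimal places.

12.92; reject H₀

Grand total N = 236.
Expected counts (row total × column total / N):
  Line 1, Pass: 48×141/236 = 28.678
  Line 1, Fail: 48×95/236 = 19.322
  Line 2, Pass: 111×141/236 = 66.318
  Line 2, Fail: 111×95/236 = 44.682
  Line 3, Pass: 77×141/236 = 46.004
  Line 3, Fail: 77×95/236 = 30.996
Contributions (O − E)²/E:
  (18 − 28.678)²/28.678 = 3.9759
  (30 − 19.322)²/19.322 = 5.9010
  (75 − 66.318)²/66.318 = 1.1366
  (36 − 44.682)²/44.682 = 1.6870
  (48 − 46.004)²/46.004 = 0.0866
  (29 − 30.996)²/30.996 = 0.1285
χ² = 3.9759 + 5.9010 + 1.1366 + 1.6870 + 0.0866 + 0.1285 = 12.92
df = (3−1)(2−1) = 2. Since 12.92 > 4.605, reject the null hypothesis of independence at α = 0.1.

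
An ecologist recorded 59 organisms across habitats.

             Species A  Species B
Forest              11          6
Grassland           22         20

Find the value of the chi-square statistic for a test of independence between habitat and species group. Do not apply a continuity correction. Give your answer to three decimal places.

Row totals: 17, 42. Column totals: 33, 26. Grand total N = 59.
Expected counts (row total × column total / N):
  Forest, Species A: 17×33/59 = 9.5085
  Forest, Species B: 17×26/59 = 7.4915
  Grassland, Species A: 42×33/59 = 23.4915
  Grassland, Species B: 42×26/59 = 18.5085
Contributions (O − E)²/E:
  (11 − 9.5085)²/9.5085 = 0.2340
  (6 − 7.4915)²/7.4915 = 0.2969
  (22 − 23.4915)²/23.4915 = 0.0947
  (20 − 18.5085)²/18.5085 = 0.1202
χ² = 0.2340 + 0.2969 + 0.0947 + 0.1202 = 0.746

0.746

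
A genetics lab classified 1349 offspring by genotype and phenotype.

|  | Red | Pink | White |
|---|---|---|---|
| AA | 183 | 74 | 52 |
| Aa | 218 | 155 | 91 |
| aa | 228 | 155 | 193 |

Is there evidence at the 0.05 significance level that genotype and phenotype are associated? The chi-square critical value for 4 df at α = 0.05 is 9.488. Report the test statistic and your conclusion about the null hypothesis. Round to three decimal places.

Row totals: 309, 464, 576. Column totals: 629, 384, 336. Grand total N = 1349.
Expected counts (row total × column total / N):
  AA, Red: 309×629/1349 = 144.0778
  AA, Pink: 309×384/1349 = 87.9585
  AA, White: 309×336/1349 = 76.9637
  Aa, Red: 464×629/1349 = 216.3499
  Aa, Pink: 464×384/1349 = 132.0801
  Aa, White: 464×336/1349 = 115.5701
  aa, Red: 576×629/1349 = 268.5723
  aa, Pink: 576×384/1349 = 163.9615
  aa, White: 576×336/1349 = 143.4663
Contributions (O − E)²/E:
  (183 − 144.0778)²/144.0778 = 10.5147
  (74 − 87.9585)²/87.9585 = 2.2151
  (52 − 76.9637)²/76.9637 = 8.0971
  (218 − 216.3499)²/216.3499 = 0.0126
  (155 − 132.0801)²/132.0801 = 3.9773
  (91 − 115.5701)²/115.5701 = 5.2236
  (228 − 268.5723)²/268.5723 = 6.1291
  (155 − 163.9615)²/163.9615 = 0.4898
  (193 − 143.4663)²/143.4663 = 17.1022
χ² = 10.5147 + 2.2151 + 8.0971 + 0.0126 + 3.9773 + 5.2236 + 6.1291 + 0.4898 + 17.1022 = 53.762
df = (3−1)(3−1) = 4. Since 53.762 > 9.488, reject the null hypothesis of independence at α = 0.05.

53.762; reject H₀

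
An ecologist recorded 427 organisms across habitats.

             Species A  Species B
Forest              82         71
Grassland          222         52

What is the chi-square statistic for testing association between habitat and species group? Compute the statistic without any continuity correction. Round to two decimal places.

36.01

Row totals: 153, 274. Column totals: 304, 123. Grand total N = 427.
Expected counts (row total × column total / N):
  Forest, Species A: 153×304/427 = 108.927
  Forest, Species B: 153×123/427 = 44.073
  Grassland, Species A: 274×304/427 = 195.073
  Grassland, Species B: 274×123/427 = 78.927
Contributions (O − E)²/E:
  (82 − 108.927)²/108.927 = 6.6564
  (71 − 44.073)²/44.073 = 16.4514
  (222 − 195.073)²/195.073 = 3.7169
  (52 − 78.927)²/78.927 = 9.1865
χ² = 6.6564 + 16.4514 + 3.7169 + 9.1865 = 36.01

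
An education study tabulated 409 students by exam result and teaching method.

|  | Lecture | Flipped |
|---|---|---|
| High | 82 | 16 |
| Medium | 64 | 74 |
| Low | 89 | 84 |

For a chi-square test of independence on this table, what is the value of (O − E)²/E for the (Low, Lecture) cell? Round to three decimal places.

Row total (Low) = 173; column total (Lecture) = 235; N = 409.
Expected count E = 173 × 235 / 409 = 99.4010.
Contribution = (O − E)²/E = (89 − 99.4010)² / 99.4010 = 1.088.

1.088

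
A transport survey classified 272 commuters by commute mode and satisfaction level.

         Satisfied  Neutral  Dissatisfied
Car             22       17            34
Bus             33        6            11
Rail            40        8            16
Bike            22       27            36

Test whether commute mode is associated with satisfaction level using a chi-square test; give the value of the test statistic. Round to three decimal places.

Row totals: 73, 50, 64, 85. Column totals: 117, 58, 97. Grand total N = 272.
Expected counts (row total × column total / N):
  Car, Satisfied: 73×117/272 = 31.4007
  Car, Neutral: 73×58/272 = 15.5662
  Car, Dissatisfied: 73×97/272 = 26.0331
  Bus, Satisfied: 50×117/272 = 21.5074
  Bus, Neutral: 50×58/272 = 10.6618
  Bus, Dissatisfied: 50×97/272 = 17.8309
  Rail, Satisfied: 64×117/272 = 27.5294
  Rail, Neutral: 64×58/272 = 13.6471
  Rail, Dissatisfied: 64×97/272 = 22.8235
  Bike, Satisfied: 85×117/272 = 36.5625
  Bike, Neutral: 85×58/272 = 18.1250
  Bike, Dissatisfied: 85×97/272 = 30.3125
Contributions (O − E)²/E:
  (22 − 31.4007)²/31.4007 = 2.8144
  (17 − 15.5662)²/15.5662 = 0.1321
  (34 − 26.0331)²/26.0331 = 2.4381
  (33 − 21.5074)²/21.5074 = 6.1411
  (6 − 10.6618)²/10.6618 = 2.0383
  (11 − 17.8309)²/17.8309 = 2.6169
  (40 − 27.5294)²/27.5294 = 5.6491
  (8 − 13.6471)²/13.6471 = 2.3367
  (16 − 22.8235)²/22.8235 = 2.0400
  (22 − 36.5625)²/36.5625 = 5.8001
  (27 − 18.1250)²/18.1250 = 4.3457
  (36 − 30.3125)²/30.3125 = 1.0671
χ² = 2.8144 + 0.1321 + 2.4381 + 6.1411 + 2.0383 + 2.6169 + 5.6491 + 2.3367 + 2.0400 + 5.8001 + 4.3457 + 1.0671 = 37.420

37.420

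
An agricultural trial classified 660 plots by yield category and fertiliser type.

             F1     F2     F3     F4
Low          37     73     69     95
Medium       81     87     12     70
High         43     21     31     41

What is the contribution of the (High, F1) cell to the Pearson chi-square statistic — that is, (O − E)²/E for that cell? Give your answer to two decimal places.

2.91

Row total (High) = 136; column total (F1) = 161; N = 660.
Expected count E = 136 × 161 / 660 = 33.1758.
Contribution = (O − E)²/E = (43 − 33.1758)² / 33.1758 = 2.91.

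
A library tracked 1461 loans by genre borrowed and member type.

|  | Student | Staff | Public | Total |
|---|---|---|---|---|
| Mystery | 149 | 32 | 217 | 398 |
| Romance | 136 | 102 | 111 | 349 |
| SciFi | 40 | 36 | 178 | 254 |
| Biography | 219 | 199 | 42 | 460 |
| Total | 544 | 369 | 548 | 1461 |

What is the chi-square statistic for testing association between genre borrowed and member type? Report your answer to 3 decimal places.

369.695

Grand total N = 1461.
Expected counts (row total × column total / N):
  Mystery, Student: 398×544/1461 = 148.1944
  Mystery, Staff: 398×369/1461 = 100.5216
  Mystery, Public: 398×548/1461 = 149.2841
  Romance, Student: 349×544/1461 = 129.9493
  Romance, Staff: 349×369/1461 = 88.1458
  Romance, Public: 349×548/1461 = 130.9049
  SciFi, Student: 254×544/1461 = 94.5763
  SciFi, Staff: 254×369/1461 = 64.1520
  SciFi, Public: 254×548/1461 = 95.2717
  Biography, Student: 460×544/1461 = 171.2799
  Biography, Staff: 460×369/1461 = 116.1807
  Biography, Public: 460×548/1461 = 172.5394
Contributions (O − E)²/E:
  (149 − 148.1944)²/148.1944 = 0.0044
  (32 − 100.5216)²/100.5216 = 46.7085
  (217 − 149.2841)²/149.2841 = 30.7162
  (136 − 129.9493)²/129.9493 = 0.2817
  (102 − 88.1458)²/88.1458 = 2.1775
  (111 − 130.9049)²/130.9049 = 3.0267
  (40 − 94.5763)²/94.5763 = 31.4939
  (36 − 64.1520)²/64.1520 = 12.3540
  (178 − 95.2717)²/95.2717 = 71.8364
  (219 − 171.2799)²/171.2799 = 13.2952
  (199 − 116.1807)²/116.1807 = 59.0377
  (42 − 172.5394)²/172.5394 = 98.7632
χ² = 0.0044 + 46.7085 + 30.7162 + 0.2817 + 2.1775 + 3.0267 + 31.4939 + 12.3540 + 71.8364 + 13.2952 + 59.0377 + 98.7632 = 369.695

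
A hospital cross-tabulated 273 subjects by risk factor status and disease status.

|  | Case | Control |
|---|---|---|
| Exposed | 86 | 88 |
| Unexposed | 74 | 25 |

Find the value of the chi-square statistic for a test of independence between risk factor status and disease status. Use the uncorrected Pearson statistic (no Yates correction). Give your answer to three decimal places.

Row totals: 174, 99. Column totals: 160, 113. Grand total N = 273.
Expected counts (row total × column total / N):
  Exposed, Case: 174×160/273 = 101.9780
  Exposed, Control: 174×113/273 = 72.0220
  Unexposed, Case: 99×160/273 = 58.0220
  Unexposed, Control: 99×113/273 = 40.9780
Contributions (O − E)²/E:
  (86 − 101.9780)²/101.9780 = 2.5034
  (88 − 72.0220)²/72.0220 = 3.5447
  (74 − 58.0220)²/58.0220 = 4.4000
  (25 − 40.9780)²/40.9780 = 6.2301
χ² = 2.5034 + 3.5447 + 4.4000 + 6.2301 = 16.678

16.678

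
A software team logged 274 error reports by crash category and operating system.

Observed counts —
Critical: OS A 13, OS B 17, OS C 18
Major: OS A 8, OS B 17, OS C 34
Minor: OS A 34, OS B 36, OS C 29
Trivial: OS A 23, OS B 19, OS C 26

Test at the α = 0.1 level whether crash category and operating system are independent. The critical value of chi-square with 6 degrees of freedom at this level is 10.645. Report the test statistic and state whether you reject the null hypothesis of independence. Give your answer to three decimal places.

Row totals: 48, 59, 99, 68. Column totals: 78, 89, 107. Grand total N = 274.
Expected counts (row total × column total / N):
  Critical, OS A: 48×78/274 = 13.6642
  Critical, OS B: 48×89/274 = 15.5912
  Critical, OS C: 48×107/274 = 18.7445
  Major, OS A: 59×78/274 = 16.7956
  Major, OS B: 59×89/274 = 19.1642
  Major, OS C: 59×107/274 = 23.0401
  Minor, OS A: 99×78/274 = 28.1825
  Minor, OS B: 99×89/274 = 32.1569
  Minor, OS C: 99×107/274 = 38.6606
  Trivial, OS A: 68×78/274 = 19.3577
  Trivial, OS B: 68×89/274 = 22.0876
  Trivial, OS C: 68×107/274 = 26.5547
Contributions (O − E)²/E:
  (13 − 13.6642)²/13.6642 = 0.0323
  (17 − 15.5912)²/15.5912 = 0.1273
  (18 − 18.7445)²/18.7445 = 0.0296
  (8 − 16.7956)²/16.7956 = 4.6061
  (17 − 19.1642)²/19.1642 = 0.2444
  (34 − 23.0401)²/23.0401 = 5.2135
  (34 − 28.1825)²/28.1825 = 1.2009
  (36 − 32.1569)²/32.1569 = 0.4593
  (29 − 38.6606)²/38.6606 = 2.4140
  (23 − 19.3577)²/19.3577 = 0.6853
  (19 − 22.0876)²/22.0876 = 0.4316
  (26 − 26.5547)²/26.5547 = 0.0116
χ² = 0.0323 + 0.1273 + 0.0296 + 4.6061 + 0.2444 + 5.2135 + 1.2009 + 0.4593 + 2.4140 + 0.6853 + 0.4316 + 0.0116 = 15.456
df = (4−1)(3−1) = 6. Since 15.456 > 10.645, reject the null hypothesis of independence at α = 0.1.

15.456; reject H₀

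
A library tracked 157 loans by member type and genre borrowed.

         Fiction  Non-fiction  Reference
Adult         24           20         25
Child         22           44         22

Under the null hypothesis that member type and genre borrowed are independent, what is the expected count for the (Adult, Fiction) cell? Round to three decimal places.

20.217

Row total (Adult) = 69; column total (Fiction) = 46; grand total N = 157.
Expected count = (row total × column total) / N = 69 × 46 / 157 = 20.217.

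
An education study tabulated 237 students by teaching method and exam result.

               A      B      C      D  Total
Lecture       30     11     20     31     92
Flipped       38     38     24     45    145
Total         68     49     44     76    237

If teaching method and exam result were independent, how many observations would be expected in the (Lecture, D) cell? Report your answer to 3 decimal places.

29.502

Row total (Lecture) = 92; column total (D) = 76; grand total N = 237.
Expected count = (row total × column total) / N = 92 × 76 / 237 = 29.502.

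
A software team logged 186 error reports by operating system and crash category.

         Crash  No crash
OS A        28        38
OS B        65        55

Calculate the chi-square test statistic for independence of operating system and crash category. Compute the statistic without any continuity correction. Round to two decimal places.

2.35

Row totals: 66, 120. Column totals: 93, 93. Grand total N = 186.
Expected counts (row total × column total / N):
  OS A, Crash: 66×93/186 = 33.000
  OS A, No crash: 66×93/186 = 33.000
  OS B, Crash: 120×93/186 = 60.000
  OS B, No crash: 120×93/186 = 60.000
Contributions (O − E)²/E:
  (28 − 33.000)²/33.000 = 0.7576
  (38 − 33.000)²/33.000 = 0.7576
  (65 − 60.000)²/60.000 = 0.4167
  (55 − 60.000)²/60.000 = 0.4167
χ² = 0.7576 + 0.7576 + 0.4167 + 0.4167 = 2.35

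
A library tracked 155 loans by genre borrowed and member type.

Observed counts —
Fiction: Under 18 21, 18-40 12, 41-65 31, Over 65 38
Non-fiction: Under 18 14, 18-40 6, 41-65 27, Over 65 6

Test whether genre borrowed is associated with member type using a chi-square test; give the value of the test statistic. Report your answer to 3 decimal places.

12.731

Row totals: 102, 53. Column totals: 35, 18, 58, 44. Grand total N = 155.
Expected counts (row total × column total / N):
  Fiction, Under 18: 102×35/155 = 23.0323
  Fiction, 18-40: 102×18/155 = 11.8452
  Fiction, 41-65: 102×58/155 = 38.1677
  Fiction, Over 65: 102×44/155 = 28.9548
  Non-fiction, Under 18: 53×35/155 = 11.9677
  Non-fiction, 18-40: 53×18/155 = 6.1548
  Non-fiction, 41-65: 53×58/155 = 19.8323
  Non-fiction, Over 65: 53×44/155 = 15.0452
Contributions (O − E)²/E:
  (21 − 23.0323)²/23.0323 = 0.1793
  (12 − 11.8452)²/11.8452 = 0.0020
  (31 − 38.1677)²/38.1677 = 1.3461
  (38 − 28.9548)²/28.9548 = 2.8256
  (14 − 11.9677)²/11.9677 = 0.3451
  (6 − 6.1548)²/6.1548 = 0.0039
  (27 − 19.8323)²/19.8323 = 2.5905
  (6 − 15.0452)²/15.0452 = 5.4380
χ² = 0.1793 + 0.0020 + 1.3461 + 2.8256 + 0.3451 + 0.0039 + 2.5905 + 5.4380 = 12.731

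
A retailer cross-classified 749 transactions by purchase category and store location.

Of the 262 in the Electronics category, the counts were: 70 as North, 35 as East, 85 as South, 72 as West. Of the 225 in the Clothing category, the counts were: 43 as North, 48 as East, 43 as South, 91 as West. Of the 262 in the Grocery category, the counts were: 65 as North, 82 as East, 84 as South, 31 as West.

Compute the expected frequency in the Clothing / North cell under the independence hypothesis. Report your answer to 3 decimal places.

53.471

Row total (Clothing) = 225; column total (North) = 178; grand total N = 749.
Expected count = (row total × column total) / N = 225 × 178 / 749 = 53.471.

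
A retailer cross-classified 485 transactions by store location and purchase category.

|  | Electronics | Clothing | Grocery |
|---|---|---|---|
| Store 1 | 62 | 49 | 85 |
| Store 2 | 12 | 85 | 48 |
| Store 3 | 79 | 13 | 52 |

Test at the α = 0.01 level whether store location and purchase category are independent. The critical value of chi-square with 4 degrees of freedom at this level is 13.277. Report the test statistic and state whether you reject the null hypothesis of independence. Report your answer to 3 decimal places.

Row totals: 196, 145, 144. Column totals: 153, 147, 185. Grand total N = 485.
Expected counts (row total × column total / N):
  Store 1, Electronics: 196×153/485 = 61.83093
  Store 1, Clothing: 196×147/485 = 59.40619
  Store 1, Grocery: 196×185/485 = 74.76289
  Store 2, Electronics: 145×153/485 = 45.74227
  Store 2, Clothing: 145×147/485 = 43.94845
  Store 2, Grocery: 145×185/485 = 55.30928
  Store 3, Electronics: 144×153/485 = 45.42680
  Store 3, Clothing: 144×147/485 = 43.64536
  Store 3, Grocery: 144×185/485 = 54.92784
Contributions (O − E)²/E:
  (62 − 61.83093)²/61.83093 = 0.0005
  (49 − 59.40619)²/59.40619 = 1.8229
  (85 − 74.76289)²/74.76289 = 1.4017
  (12 − 45.74227)²/45.74227 = 24.8903
  (85 − 43.94845)²/43.94845 = 38.3456
  (48 − 55.30928)²/55.30928 = 0.9659
  (79 − 45.42680)²/45.42680 = 24.8127
  (13 − 43.64536)²/43.64536 = 21.5175
  (52 − 54.92784)²/54.92784 = 0.1561
χ² = 0.0005 + 1.8229 + 1.4017 + 24.8903 + 38.3456 + 0.9659 + 24.8127 + 21.5175 + 0.1561 = 113.913
df = (3−1)(3−1) = 4. Since 113.913 > 13.277, reject the null hypothesis of independence at α = 0.01.

113.913; reject H₀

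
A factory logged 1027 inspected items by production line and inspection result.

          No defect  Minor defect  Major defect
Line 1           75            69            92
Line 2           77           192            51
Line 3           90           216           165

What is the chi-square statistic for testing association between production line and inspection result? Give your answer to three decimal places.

Row totals: 236, 320, 471. Column totals: 242, 477, 308. Grand total N = 1027.
Expected counts (row total × column total / N):
  Line 1, No defect: 236×242/1027 = 55.6105
  Line 1, Minor defect: 236×477/1027 = 109.6125
  Line 1, Major defect: 236×308/1027 = 70.7770
  Line 2, No defect: 320×242/1027 = 75.4041
  Line 2, Minor defect: 320×477/1027 = 148.6271
  Line 2, Major defect: 320×308/1027 = 95.9688
  Line 3, No defect: 471×242/1027 = 110.9854
  Line 3, Minor defect: 471×477/1027 = 218.7605
  Line 3, Major defect: 471×308/1027 = 141.2541
Contributions (O − E)²/E:
  (75 − 55.6105)²/55.6105 = 6.7605
  (69 − 109.6125)²/109.6125 = 15.0473
  (92 − 70.7770)²/70.7770 = 6.3639
  (77 − 75.4041)²/75.4041 = 0.0338
  (192 − 148.6271)²/148.6271 = 12.6572
  (51 − 95.9688)²/95.9688 = 21.0714
  (90 − 110.9854)²/110.9854 = 3.9680
  (216 − 218.7605)²/218.7605 = 0.0348
  (165 − 141.2541)²/141.2541 = 3.9919
χ² = 6.7605 + 15.0473 + 6.3639 + 0.0338 + 12.6572 + 21.0714 + 3.9680 + 0.0348 + 3.9919 = 69.929

69.929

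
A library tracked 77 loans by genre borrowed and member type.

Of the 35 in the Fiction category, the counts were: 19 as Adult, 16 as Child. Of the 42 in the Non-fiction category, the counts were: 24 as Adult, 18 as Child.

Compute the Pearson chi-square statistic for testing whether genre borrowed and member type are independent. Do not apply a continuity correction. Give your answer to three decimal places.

Row totals: 35, 42. Column totals: 43, 34. Grand total N = 77.
Expected counts (row total × column total / N):
  Fiction, Adult: 35×43/77 = 19.5455
  Fiction, Child: 35×34/77 = 15.4545
  Non-fiction, Adult: 42×43/77 = 23.4545
  Non-fiction, Child: 42×34/77 = 18.5455
Contributions (O − E)²/E:
  (19 − 19.5455)²/19.5455 = 0.0152
  (16 − 15.4545)²/15.4545 = 0.0193
  (24 − 23.4545)²/23.4545 = 0.0127
  (18 − 18.5455)²/18.5455 = 0.0160
χ² = 0.0152 + 0.0193 + 0.0127 + 0.0160 = 0.063

0.063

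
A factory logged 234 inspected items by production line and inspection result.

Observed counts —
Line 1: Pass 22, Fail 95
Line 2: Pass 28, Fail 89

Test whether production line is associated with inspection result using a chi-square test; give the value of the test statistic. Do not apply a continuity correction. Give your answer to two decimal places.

Row totals: 117, 117. Column totals: 50, 184. Grand total N = 234.
Expected counts (row total × column total / N):
  Line 1, Pass: 117×50/234 = 25.000
  Line 1, Fail: 117×184/234 = 92.000
  Line 2, Pass: 117×50/234 = 25.000
  Line 2, Fail: 117×184/234 = 92.000
Contributions (O − E)²/E:
  (22 − 25.000)²/25.000 = 0.3600
  (95 − 92.000)²/92.000 = 0.0978
  (28 − 25.000)²/25.000 = 0.3600
  (89 − 92.000)²/92.000 = 0.0978
χ² = 0.3600 + 0.0978 + 0.3600 + 0.0978 = 0.92

0.92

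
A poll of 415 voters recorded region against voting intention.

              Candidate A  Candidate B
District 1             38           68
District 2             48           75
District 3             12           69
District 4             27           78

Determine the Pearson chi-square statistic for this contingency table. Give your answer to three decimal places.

16.269

Row totals: 106, 123, 81, 105. Column totals: 125, 290. Grand total N = 415.
Expected counts (row total × column total / N):
  District 1, Candidate A: 106×125/415 = 31.9277
  District 1, Candidate B: 106×290/415 = 74.0723
  District 2, Candidate A: 123×125/415 = 37.0482
  District 2, Candidate B: 123×290/415 = 85.9518
  District 3, Candidate A: 81×125/415 = 24.3976
  District 3, Candidate B: 81×290/415 = 56.6024
  District 4, Candidate A: 105×125/415 = 31.6265
  District 4, Candidate B: 105×290/415 = 73.3735
Contributions (O − E)²/E:
  (38 − 31.9277)²/31.9277 = 1.1549
  (68 − 74.0723)²/74.0723 = 0.4978
  (48 − 37.0482)²/37.0482 = 3.2375
  (75 − 85.9518)²/85.9518 = 1.3955
  (12 − 24.3976)²/24.3976 = 6.2998
  (69 − 56.6024)²/56.6024 = 2.7154
  (27 − 31.6265)²/31.6265 = 0.6768
  (78 − 73.3735)²/73.3735 = 0.2917
χ² = 1.1549 + 0.4978 + 3.2375 + 1.3955 + 6.2998 + 2.7154 + 0.6768 + 0.2917 = 16.269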